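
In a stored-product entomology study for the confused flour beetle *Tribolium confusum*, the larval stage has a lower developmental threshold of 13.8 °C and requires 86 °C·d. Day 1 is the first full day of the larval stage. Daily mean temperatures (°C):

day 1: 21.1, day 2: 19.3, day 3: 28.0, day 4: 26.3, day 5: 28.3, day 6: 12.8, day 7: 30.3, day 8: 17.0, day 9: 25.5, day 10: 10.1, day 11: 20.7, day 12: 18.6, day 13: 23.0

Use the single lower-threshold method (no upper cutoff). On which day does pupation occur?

day 11

Daily DD above 13.8 °C: 7.3, 5.5, 14.2, 12.5, 14.5, 0.0, 16.5, 3.2, 11.7, 0.0, 6.9, 4.8, 9.2.
Cumulative: 7.3, 12.8, 27.0, 39.5, 54.0, 54.0, 70.5, 73.7, 85.4, 85.4, 92.3, 97.1, 106.3.
The total first reaches 86 DD on day 11.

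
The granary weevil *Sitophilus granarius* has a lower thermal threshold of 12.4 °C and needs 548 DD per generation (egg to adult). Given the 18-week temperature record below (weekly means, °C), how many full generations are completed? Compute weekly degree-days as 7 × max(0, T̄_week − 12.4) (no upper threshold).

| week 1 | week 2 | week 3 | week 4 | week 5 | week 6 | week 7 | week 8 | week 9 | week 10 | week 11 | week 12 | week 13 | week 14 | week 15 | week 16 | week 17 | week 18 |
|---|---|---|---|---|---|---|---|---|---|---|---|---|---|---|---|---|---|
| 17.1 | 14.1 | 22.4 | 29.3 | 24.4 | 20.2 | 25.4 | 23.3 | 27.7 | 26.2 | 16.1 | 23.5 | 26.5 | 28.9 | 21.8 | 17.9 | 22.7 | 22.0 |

Weekly DD (7 × max(0, T̄ − 12.4)): 32.9, 11.9, 70.0, 118.3, 84.0, 54.6, 91.0, 76.3, 107.1, 96.6, 25.9, 77.7, 98.7, 115.5, 65.8, 38.5, 72.1, 67.2.
Season total = 1304.1 DD.
Complete generations = ⌊1304.1 / 548⌋ = 2.

2 generations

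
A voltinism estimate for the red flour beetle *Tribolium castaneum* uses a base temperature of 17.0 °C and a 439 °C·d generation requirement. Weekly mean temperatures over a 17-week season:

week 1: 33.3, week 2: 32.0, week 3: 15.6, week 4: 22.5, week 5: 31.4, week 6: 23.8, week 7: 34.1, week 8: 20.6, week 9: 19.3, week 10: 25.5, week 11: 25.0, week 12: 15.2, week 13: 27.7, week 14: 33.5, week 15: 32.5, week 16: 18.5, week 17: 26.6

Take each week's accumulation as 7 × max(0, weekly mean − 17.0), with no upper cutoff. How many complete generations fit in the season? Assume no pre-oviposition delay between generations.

Weekly DD (7 × max(0, T̄ − 17.0)): 114.1, 105.0, 0.0, 38.5, 100.8, 47.6, 119.7, 25.2, 16.1, 59.5, 56.0, 0.0, 74.9, 115.5, 108.5, 10.5, 67.2.
Season total = 1059.1 DD.
Complete generations = ⌊1059.1 / 439⌋ = 2.

2 generations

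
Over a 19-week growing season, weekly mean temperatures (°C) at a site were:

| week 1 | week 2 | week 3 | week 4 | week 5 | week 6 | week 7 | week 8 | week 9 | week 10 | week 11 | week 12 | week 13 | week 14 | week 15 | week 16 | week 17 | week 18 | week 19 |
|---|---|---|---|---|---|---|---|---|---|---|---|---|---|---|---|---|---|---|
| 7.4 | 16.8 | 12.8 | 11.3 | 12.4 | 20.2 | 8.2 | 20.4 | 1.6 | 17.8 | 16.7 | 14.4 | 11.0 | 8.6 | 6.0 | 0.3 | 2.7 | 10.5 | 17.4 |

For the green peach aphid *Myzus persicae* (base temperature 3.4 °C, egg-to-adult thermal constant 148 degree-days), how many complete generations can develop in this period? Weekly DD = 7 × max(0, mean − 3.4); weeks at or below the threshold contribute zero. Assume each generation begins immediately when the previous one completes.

Weekly DD (7 × max(0, T̄ − 3.4)): 28.0, 93.8, 65.8, 55.3, 63.0, 117.6, 33.6, 119.0, 0.0, 100.8, 93.1, 77.0, 53.2, 36.4, 18.2, 0.0, 0.0, 49.7, 98.0.
Season total = 1102.5 DD.
Complete generations = ⌊1102.5 / 148⌋ = 7.

7 generations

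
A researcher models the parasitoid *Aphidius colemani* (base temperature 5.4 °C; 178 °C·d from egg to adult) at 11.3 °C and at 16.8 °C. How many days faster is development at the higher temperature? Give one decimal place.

At 11.3 °C: 178 / (11.3 − 5.4) = 178 / 5.9 = 30.169 d.
At 16.8 °C: 178 / (16.8 − 5.4) = 178 / 11.4 = 15.614 d.
Difference = |30.169 − 15.614| = 14.555 ≈ 14.6 days.

14.6 days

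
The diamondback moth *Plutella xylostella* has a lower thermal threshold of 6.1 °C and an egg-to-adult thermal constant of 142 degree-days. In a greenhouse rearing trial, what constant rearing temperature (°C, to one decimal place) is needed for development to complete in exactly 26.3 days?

11.5 °C

Required daily accumulation = 142 / 26.3 = 5.399 DD/day.
T = T_base + 5.399 = 6.1 + 5.399 = 11.499 ≈ 11.5 °C.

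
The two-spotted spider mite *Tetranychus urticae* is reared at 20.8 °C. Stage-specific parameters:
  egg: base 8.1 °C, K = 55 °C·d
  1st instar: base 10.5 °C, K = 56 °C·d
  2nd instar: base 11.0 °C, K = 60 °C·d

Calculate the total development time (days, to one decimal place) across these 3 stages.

15.9 days

egg: 55 / (20.8 − 8.1) = 55 / 12.7 = 4.331 d.
1st instar: 56 / (20.8 − 10.5) = 56 / 10.3 = 5.437 d.
2nd instar: 60 / (20.8 − 11.0) = 60 / 9.8 = 6.122 d.
Sum = 15.890 ≈ 15.9 days.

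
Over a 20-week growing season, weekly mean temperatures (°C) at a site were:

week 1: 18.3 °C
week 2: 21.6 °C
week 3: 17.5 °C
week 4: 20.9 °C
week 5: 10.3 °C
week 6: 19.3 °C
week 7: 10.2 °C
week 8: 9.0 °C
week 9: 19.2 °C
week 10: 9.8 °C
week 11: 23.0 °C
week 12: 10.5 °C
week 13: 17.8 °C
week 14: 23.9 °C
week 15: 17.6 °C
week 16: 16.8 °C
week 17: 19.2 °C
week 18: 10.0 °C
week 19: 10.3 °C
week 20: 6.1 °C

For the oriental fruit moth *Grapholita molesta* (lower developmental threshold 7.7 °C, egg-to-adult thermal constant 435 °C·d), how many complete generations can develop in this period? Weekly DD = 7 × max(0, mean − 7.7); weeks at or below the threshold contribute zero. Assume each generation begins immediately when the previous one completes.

2 generations

Weekly DD (7 × max(0, T̄ − 7.7)): 74.2, 97.3, 68.6, 92.4, 18.2, 81.2, 17.5, 9.1, 80.5, 14.7, 107.1, 19.6, 70.7, 113.4, 69.3, 63.7, 80.5, 16.1, 18.2, 0.0.
Season total = 1112.3 DD.
Complete generations = ⌊1112.3 / 435⌋ = 2.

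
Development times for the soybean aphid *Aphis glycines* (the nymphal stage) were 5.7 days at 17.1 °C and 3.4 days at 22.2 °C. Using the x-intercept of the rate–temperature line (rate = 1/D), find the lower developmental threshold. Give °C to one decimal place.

Linear rate model ⇒ the product D·(T − T_b) is constant across temperatures.
5.7·(17.1 − T_b) = 3.4·(22.2 − T_b)
T_b = (5.7·17.1 − 3.4·22.2) / (5.7 − 3.4) = 21.99 / 2.3 = 9.561 °C ≈ 9.6 °C.

9.6 °C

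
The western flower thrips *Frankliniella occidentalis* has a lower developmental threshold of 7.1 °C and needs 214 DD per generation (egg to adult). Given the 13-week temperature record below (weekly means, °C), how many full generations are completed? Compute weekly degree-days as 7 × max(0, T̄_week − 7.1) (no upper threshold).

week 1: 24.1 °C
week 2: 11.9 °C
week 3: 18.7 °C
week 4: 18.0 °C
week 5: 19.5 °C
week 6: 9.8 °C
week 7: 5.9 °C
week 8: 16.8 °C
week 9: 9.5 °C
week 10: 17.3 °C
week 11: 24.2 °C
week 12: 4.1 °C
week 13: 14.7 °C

3 generations

Weekly DD (7 × max(0, T̄ − 7.1)): 119.0, 33.6, 81.2, 76.3, 86.8, 18.9, 0.0, 67.9, 16.8, 71.4, 119.7, 0.0, 53.2.
Season total = 744.8 DD.
Complete generations = ⌊744.8 / 214⌋ = 3.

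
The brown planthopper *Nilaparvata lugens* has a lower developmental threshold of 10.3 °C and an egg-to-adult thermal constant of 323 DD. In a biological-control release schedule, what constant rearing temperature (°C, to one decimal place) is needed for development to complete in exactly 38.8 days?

18.6 °C

Required daily accumulation = 323 / 38.8 = 8.325 DD/day.
T = T_base + 8.325 = 10.3 + 8.325 = 18.625 ≈ 18.6 °C.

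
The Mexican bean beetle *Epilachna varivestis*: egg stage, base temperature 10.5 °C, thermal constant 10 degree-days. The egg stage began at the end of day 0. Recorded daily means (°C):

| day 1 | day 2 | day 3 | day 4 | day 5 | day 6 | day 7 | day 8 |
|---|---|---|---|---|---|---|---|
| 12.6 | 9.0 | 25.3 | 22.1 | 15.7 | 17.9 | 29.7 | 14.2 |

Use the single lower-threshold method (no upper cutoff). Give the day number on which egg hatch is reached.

day 3

Daily DD above 10.5 °C: 2.1, 0.0, 14.8, 11.6, 5.2, 7.4, 19.2, 3.7.
Cumulative: 2.1, 2.1, 16.9, 28.5, 33.7, 41.1, 60.3, 64.0.
The total first reaches 10 DD on day 3.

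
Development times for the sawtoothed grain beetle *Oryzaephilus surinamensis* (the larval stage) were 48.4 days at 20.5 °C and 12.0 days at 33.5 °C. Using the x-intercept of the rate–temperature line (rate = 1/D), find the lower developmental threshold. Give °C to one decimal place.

Equal thermal constants: D₁(T₁ − T_b) = D₂(T₂ − T_b).
48.4·(20.5 − T_b) = 12.0·(33.5 − T_b)
T_b = (48.4·20.5 − 12.0·33.5) / (48.4 − 12.0) = 590.20 / 36.4 = 16.214 °C ≈ 16.2 °C.

16.2 °C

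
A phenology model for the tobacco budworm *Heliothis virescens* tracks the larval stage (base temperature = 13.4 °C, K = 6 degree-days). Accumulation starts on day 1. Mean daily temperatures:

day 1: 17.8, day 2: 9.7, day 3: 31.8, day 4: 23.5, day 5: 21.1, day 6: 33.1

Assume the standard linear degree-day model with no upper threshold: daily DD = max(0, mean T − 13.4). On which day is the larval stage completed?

day 3

Daily DD above 13.4 °C: 4.4, 0.0, 18.4, 10.1, 7.7, 19.7.
Cumulative: 4.4, 4.4, 22.8, 32.9, 40.6, 60.3.
The total first reaches 6 DD on day 3.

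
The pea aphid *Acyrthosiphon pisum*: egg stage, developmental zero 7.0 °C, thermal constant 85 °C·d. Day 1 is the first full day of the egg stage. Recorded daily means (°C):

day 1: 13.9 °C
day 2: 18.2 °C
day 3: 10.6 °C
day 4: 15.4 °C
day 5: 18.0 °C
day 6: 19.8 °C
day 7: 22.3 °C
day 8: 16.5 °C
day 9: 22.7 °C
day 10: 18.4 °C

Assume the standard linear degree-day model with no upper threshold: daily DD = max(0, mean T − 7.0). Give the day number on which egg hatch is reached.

day 9

Daily DD above 7.0 °C: 6.9, 11.2, 3.6, 8.4, 11.0, 12.8, 15.3, 9.5, 15.7, 11.4.
Cumulative: 6.9, 18.1, 21.7, 30.1, 41.1, 53.9, 69.2, 78.7, 94.4, 105.8.
The total first reaches 85 DD on day 9.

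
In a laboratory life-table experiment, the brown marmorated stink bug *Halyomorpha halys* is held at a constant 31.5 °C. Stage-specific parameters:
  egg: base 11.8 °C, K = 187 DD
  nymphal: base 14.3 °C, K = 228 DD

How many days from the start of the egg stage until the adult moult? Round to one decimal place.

egg: 187 / (31.5 − 11.8) = 187 / 19.7 = 9.492 d.
nymphal: 228 / (31.5 − 14.3) = 228 / 17.2 = 13.256 d.
Sum = 22.748 ≈ 22.7 days.

22.7 days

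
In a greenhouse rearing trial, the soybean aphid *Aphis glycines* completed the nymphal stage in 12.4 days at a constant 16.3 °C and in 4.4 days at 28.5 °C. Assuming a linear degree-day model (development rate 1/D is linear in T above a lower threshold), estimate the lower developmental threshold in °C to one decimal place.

Under the model K = D·(T − T_b), so D₁·(T₁ − T_b) = D₂·(T₂ − T_b).
12.4·(16.3 − T_b) = 4.4·(28.5 − T_b)
T_b = (12.4·16.3 − 4.4·28.5) / (12.4 − 4.4) = 76.72 / 8.0 = 9.590 °C ≈ 9.6 °C.

9.6 °C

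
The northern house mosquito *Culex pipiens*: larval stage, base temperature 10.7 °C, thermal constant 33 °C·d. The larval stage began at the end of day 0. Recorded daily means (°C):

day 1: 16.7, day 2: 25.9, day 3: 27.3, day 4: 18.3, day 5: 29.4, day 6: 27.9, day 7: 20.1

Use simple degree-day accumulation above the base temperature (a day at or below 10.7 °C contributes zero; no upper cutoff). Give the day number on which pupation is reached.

Daily DD above 10.7 °C: 6.0, 15.2, 16.6, 7.6, 18.7, 17.2, 9.4.
Cumulative: 6.0, 21.2, 37.8, 45.4, 64.1, 81.3, 90.7.
The total first reaches 33 DD on day 3.

day 3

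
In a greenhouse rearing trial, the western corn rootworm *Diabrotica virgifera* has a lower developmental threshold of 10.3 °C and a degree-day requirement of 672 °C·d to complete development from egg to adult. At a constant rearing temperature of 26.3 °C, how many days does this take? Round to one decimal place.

Daily accumulation = 26.3 − 10.3 = 16.0 DD/day.
Duration = 672 / 16.0 = 42.000 ≈ 42.0 days.

42.0 days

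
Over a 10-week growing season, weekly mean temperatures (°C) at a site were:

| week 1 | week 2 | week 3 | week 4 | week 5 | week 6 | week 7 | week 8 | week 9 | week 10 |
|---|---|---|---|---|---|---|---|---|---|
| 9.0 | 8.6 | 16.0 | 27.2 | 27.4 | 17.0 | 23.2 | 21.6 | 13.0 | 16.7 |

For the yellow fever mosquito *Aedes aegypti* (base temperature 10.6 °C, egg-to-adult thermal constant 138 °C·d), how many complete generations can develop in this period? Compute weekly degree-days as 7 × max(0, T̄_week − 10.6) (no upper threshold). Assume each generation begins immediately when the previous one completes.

Weekly DD (7 × max(0, T̄ − 10.6)): 0.0, 0.0, 37.8, 116.2, 117.6, 44.8, 88.2, 77.0, 16.8, 42.7.
Season total = 541.1 DD.
Complete generations = ⌊541.1 / 138⌋ = 3.

3 generations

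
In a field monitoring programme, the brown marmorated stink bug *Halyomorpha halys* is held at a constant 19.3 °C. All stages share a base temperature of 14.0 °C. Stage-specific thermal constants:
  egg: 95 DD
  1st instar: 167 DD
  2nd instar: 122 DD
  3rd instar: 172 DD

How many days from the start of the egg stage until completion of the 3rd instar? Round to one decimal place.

Daily accumulation at 19.3 °C = 19.3 − 14.0 = 5.3 DD/day.
Total K = 95 + 167 + 122 + 172 = 556 DD.
Total duration = 556 / 5.3 = 104.906 ≈ 104.9 days.

104.9 days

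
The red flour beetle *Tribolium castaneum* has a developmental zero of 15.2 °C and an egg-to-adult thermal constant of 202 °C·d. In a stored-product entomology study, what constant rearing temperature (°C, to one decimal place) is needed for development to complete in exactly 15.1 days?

Required daily accumulation = 202 / 15.1 = 13.377 DD/day.
T = T_base + 13.377 = 15.2 + 13.377 = 28.577 ≈ 28.6 °C.

28.6 °C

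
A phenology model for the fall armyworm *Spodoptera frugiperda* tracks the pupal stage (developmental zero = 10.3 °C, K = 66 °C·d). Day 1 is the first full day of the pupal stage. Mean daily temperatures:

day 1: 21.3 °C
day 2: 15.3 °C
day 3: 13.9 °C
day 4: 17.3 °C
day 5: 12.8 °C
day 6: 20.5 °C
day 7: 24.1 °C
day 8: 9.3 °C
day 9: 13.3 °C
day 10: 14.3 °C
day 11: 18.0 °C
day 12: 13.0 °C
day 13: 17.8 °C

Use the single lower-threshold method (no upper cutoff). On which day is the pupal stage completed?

Daily DD above 10.3 °C: 11.0, 5.0, 3.6, 7.0, 2.5, 10.2, 13.8, 0.0, 3.0, 4.0, 7.7, 2.7, 7.5.
Cumulative: 11.0, 16.0, 19.6, 26.6, 29.1, 39.3, 53.1, 53.1, 56.1, 60.1, 67.8, 70.5, 78.0.
The total first reaches 66 DD on day 11.

day 11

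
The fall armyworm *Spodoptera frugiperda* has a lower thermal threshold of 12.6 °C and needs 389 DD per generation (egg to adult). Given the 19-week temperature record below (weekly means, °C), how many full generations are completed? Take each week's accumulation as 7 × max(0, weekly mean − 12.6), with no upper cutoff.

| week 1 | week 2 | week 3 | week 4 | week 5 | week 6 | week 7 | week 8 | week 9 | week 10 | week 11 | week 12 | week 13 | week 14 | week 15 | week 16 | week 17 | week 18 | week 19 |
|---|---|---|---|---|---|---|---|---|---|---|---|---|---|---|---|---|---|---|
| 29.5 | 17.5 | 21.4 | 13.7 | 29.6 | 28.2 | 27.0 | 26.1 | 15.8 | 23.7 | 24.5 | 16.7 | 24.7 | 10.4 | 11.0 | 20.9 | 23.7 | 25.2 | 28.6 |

3 generations

Weekly DD (7 × max(0, T̄ − 12.6)): 118.3, 34.3, 61.6, 7.7, 119.0, 109.2, 100.8, 94.5, 22.4, 77.7, 83.3, 28.7, 84.7, 0.0, 0.0, 58.1, 77.7, 88.2, 112.0.
Season total = 1278.2 DD.
Complete generations = ⌊1278.2 / 389⌋ = 3.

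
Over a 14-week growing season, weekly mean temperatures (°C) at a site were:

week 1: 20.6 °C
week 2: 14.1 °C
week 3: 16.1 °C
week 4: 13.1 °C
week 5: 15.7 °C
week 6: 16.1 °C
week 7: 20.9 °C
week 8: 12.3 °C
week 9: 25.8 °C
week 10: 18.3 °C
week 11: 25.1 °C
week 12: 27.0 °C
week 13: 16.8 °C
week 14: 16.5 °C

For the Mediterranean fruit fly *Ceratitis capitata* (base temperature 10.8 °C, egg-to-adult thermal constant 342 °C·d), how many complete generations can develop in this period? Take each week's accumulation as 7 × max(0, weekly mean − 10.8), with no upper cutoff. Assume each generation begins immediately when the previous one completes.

2 generations

Weekly DD (7 × max(0, T̄ − 10.8)): 68.6, 23.1, 37.1, 16.1, 34.3, 37.1, 70.7, 10.5, 105.0, 52.5, 100.1, 113.4, 42.0, 39.9.
Season total = 750.4 DD.
Complete generations = ⌊750.4 / 342⌋ = 2.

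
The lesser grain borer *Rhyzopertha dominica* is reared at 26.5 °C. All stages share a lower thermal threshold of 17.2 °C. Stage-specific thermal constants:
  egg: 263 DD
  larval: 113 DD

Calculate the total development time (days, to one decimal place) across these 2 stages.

40.4 days

Daily accumulation at 26.5 °C = 26.5 − 17.2 = 9.3 DD/day.
Total K = 263 + 113 = 376 DD.
Total duration = 376 / 9.3 = 40.430 ≈ 40.4 days.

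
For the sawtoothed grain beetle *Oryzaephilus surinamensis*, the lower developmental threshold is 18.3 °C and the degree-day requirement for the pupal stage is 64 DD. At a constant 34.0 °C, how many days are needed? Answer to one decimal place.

4.1 days

Daily accumulation = 34.0 − 18.3 = 15.7 DD/day.
Duration = 64 / 15.7 = 4.076 ≈ 4.1 days.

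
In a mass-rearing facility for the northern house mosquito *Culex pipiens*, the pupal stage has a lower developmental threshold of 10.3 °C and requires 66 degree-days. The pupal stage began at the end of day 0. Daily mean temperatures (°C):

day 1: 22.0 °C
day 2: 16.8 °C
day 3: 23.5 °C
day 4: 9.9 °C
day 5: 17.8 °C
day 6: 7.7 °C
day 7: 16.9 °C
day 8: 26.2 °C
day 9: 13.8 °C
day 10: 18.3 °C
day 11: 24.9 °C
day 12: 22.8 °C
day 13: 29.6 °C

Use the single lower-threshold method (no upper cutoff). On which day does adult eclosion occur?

day 10

Daily DD above 10.3 °C: 11.7, 6.5, 13.2, 0.0, 7.5, 0.0, 6.6, 15.9, 3.5, 8.0, 14.6, 12.5, 19.3.
Cumulative: 11.7, 18.2, 31.4, 31.4, 38.9, 38.9, 45.5, 61.4, 64.9, 72.9, 87.5, 100.0, 119.3.
The total first reaches 66 DD on day 10.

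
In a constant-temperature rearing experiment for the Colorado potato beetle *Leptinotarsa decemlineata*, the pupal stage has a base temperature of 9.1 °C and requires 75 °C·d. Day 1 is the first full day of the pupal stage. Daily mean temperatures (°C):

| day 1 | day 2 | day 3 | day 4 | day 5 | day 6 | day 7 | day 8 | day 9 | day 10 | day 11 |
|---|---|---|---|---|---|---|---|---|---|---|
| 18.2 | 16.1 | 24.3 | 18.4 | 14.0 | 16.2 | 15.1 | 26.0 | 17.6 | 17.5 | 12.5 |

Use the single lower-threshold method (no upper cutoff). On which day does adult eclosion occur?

day 8

Daily DD above 9.1 °C: 9.1, 7.0, 15.2, 9.3, 4.9, 7.1, 6.0, 16.9, 8.5, 8.4, 3.4.
Cumulative: 9.1, 16.1, 31.3, 40.6, 45.5, 52.6, 58.6, 75.5, 84.0, 92.4, 95.8.
The total first reaches 75 DD on day 8.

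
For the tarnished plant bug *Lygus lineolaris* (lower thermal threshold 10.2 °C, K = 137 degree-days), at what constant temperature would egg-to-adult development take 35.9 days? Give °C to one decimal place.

Required daily accumulation = 137 / 35.9 = 3.816 DD/day.
T = T_base + 3.816 = 10.2 + 3.816 = 14.016 ≈ 14.0 °C.

14.0 °C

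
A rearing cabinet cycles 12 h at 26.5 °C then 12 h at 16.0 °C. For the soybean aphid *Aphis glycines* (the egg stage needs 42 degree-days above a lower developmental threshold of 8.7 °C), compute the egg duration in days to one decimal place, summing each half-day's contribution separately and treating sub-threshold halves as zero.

Day half: max(0, 26.5 − 8.7) × 0.5 = 17.8 × 0.5 = 8.90 DD.
Night half: max(0, 16.0 − 8.7) × 0.5 = 7.3 × 0.5 = 3.65 DD.
Per 24 h: 12.55 DD/day.
Duration = 42 / 12.55 = 3.347 ≈ 3.3 days.

3.3 days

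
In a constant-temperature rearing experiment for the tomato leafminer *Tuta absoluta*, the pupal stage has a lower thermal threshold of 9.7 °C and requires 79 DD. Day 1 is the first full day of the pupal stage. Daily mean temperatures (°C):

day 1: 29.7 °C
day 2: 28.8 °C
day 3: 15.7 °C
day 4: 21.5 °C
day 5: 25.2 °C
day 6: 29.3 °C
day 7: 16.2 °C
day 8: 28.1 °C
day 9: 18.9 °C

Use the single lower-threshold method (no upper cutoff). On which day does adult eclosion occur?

day 6

Daily DD above 9.7 °C: 20.0, 19.1, 6.0, 11.8, 15.5, 19.6, 6.5, 18.4, 9.2.
Cumulative: 20.0, 39.1, 45.1, 56.9, 72.4, 92.0, 98.5, 116.9, 126.1.
The total first reaches 79 DD on day 6.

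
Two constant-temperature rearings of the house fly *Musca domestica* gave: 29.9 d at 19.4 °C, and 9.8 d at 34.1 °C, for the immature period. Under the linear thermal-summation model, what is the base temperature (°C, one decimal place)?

12.2 °C

Equal thermal constants: D₁(T₁ − T_b) = D₂(T₂ − T_b).
29.9·(19.4 − T_b) = 9.8·(34.1 − T_b)
T_b = (29.9·19.4 − 9.8·34.1) / (29.9 − 9.8) = 245.88 / 20.1 = 12.233 °C ≈ 12.2 °C.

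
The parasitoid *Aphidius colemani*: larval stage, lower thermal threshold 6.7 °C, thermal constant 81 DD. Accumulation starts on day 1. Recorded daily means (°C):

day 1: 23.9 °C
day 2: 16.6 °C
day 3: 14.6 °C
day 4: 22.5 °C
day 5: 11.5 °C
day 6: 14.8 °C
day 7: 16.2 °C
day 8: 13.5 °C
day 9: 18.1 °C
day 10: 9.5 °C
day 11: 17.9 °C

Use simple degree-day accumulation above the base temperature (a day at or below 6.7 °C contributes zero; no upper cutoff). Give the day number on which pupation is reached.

day 9

Daily DD above 6.7 °C: 17.2, 9.9, 7.9, 15.8, 4.8, 8.1, 9.5, 6.8, 11.4, 2.8, 11.2.
Cumulative: 17.2, 27.1, 35.0, 50.8, 55.6, 63.7, 73.2, 80.0, 91.4, 94.2, 105.4.
The total first reaches 81 DD on day 9.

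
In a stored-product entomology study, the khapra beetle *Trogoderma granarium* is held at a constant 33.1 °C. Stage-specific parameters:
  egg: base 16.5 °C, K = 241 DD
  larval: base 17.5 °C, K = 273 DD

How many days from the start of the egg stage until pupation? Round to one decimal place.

32.0 days

egg: 241 / (33.1 − 16.5) = 241 / 16.6 = 14.518 d.
larval: 273 / (33.1 − 17.5) = 273 / 15.6 = 17.500 d.
Sum = 32.018 ≈ 32.0 days.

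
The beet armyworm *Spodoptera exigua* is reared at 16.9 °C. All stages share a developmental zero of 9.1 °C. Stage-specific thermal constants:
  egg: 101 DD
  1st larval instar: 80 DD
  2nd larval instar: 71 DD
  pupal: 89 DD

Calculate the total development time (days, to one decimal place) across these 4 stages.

43.7 days

Daily accumulation at 16.9 °C = 16.9 − 9.1 = 7.8 DD/day.
Total K = 101 + 80 + 71 + 89 = 341 DD.
Total duration = 341 / 7.8 = 43.718 ≈ 43.7 days.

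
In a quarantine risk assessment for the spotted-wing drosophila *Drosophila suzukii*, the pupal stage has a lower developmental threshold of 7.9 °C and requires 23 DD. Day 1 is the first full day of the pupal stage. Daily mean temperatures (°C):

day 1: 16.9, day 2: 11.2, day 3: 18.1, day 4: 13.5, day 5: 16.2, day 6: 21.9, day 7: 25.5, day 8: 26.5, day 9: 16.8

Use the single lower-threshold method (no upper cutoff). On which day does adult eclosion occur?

Daily DD above 7.9 °C: 9.0, 3.3, 10.2, 5.6, 8.3, 14.0, 17.6, 18.6, 8.9.
Cumulative: 9.0, 12.3, 22.5, 28.1, 36.4, 50.4, 68.0, 86.6, 95.5.
The total first reaches 23 DD on day 4.

day 4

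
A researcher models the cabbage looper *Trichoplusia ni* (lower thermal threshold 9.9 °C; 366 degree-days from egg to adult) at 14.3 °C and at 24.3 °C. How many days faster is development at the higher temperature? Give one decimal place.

57.8 days

At 14.3 °C: 366 / (14.3 − 9.9) = 366 / 4.4 = 83.182 d.
At 24.3 °C: 366 / (24.3 − 9.9) = 366 / 14.4 = 25.417 d.
Difference = |83.182 − 25.417| = 57.765 ≈ 57.8 days.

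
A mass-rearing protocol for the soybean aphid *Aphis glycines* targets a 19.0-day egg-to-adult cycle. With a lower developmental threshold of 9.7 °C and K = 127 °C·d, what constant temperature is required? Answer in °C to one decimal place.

16.4 °C

Required daily accumulation = 127 / 19.0 = 6.684 DD/day.
T = T_base + 6.684 = 9.7 + 6.684 = 16.384 ≈ 16.4 °C.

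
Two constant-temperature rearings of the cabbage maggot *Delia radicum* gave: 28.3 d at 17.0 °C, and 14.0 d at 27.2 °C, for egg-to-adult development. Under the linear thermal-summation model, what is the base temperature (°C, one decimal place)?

Under the model K = D·(T − T_b), so D₁·(T₁ − T_b) = D₂·(T₂ − T_b).
28.3·(17.0 − T_b) = 14.0·(27.2 − T_b)
T_b = (28.3·17.0 − 14.0·27.2) / (28.3 − 14.0) = 100.30 / 14.3 = 7.014 °C ≈ 7.0 °C.

7.0 °C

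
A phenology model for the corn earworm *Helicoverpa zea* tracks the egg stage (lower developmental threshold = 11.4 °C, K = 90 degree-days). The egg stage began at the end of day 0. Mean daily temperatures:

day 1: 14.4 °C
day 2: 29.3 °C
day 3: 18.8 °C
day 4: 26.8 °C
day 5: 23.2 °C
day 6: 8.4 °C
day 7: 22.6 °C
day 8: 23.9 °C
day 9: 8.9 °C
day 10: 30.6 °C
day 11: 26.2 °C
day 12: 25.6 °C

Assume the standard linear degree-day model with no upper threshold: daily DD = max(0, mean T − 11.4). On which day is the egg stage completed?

day 10

Daily DD above 11.4 °C: 3.0, 17.9, 7.4, 15.4, 11.8, 0.0, 11.2, 12.5, 0.0, 19.2, 14.8, 14.2.
Cumulative: 3.0, 20.9, 28.3, 43.7, 55.5, 55.5, 66.7, 79.2, 79.2, 98.4, 113.2, 127.4.
The total first reaches 90 DD on day 10.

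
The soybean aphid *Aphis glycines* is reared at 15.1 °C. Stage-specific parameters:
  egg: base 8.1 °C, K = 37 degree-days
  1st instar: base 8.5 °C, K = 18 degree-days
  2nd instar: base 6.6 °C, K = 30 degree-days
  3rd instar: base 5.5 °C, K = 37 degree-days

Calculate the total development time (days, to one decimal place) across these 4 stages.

egg: 37 / (15.1 − 8.1) = 37 / 7.0 = 5.286 d.
1st instar: 18 / (15.1 − 8.5) = 18 / 6.6 = 2.727 d.
2nd instar: 30 / (15.1 − 6.6) = 30 / 8.5 = 3.529 d.
3rd instar: 37 / (15.1 − 5.5) = 37 / 9.6 = 3.854 d.
Sum = 15.397 ≈ 15.4 days.

15.4 days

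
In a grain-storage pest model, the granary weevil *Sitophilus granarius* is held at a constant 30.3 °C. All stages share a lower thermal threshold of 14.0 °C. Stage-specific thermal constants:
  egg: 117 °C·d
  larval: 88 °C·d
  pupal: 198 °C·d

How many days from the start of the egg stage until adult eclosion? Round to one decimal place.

24.7 days

Daily accumulation at 30.3 °C = 30.3 − 14.0 = 16.3 DD/day.
Total K = 117 + 88 + 198 = 403 DD.
Total duration = 403 / 16.3 = 24.724 ≈ 24.7 days.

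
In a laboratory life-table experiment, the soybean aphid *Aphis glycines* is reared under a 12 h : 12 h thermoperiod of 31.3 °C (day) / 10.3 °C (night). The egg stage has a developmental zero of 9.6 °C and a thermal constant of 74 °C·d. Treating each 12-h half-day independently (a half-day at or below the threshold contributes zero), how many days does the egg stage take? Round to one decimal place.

6.6 days

Day half: max(0, 31.3 − 9.6) × 0.5 = 21.7 × 0.5 = 10.85 DD.
Night half: max(0, 10.3 − 9.6) × 0.5 = 0.7 × 0.5 = 0.35 DD.
Per 24 h: 11.20 DD/day.
Duration = 74 / 11.20 = 6.607 ≈ 6.6 days.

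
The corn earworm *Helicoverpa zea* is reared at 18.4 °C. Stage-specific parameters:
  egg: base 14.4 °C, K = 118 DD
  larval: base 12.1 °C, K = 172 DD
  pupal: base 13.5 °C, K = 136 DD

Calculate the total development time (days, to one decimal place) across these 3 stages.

egg: 118 / (18.4 − 14.4) = 118 / 4.0 = 29.500 d.
larval: 172 / (18.4 − 12.1) = 172 / 6.3 = 27.302 d.
pupal: 136 / (18.4 − 13.5) = 136 / 4.9 = 27.755 d.
Sum = 84.557 ≈ 84.6 days.

84.6 days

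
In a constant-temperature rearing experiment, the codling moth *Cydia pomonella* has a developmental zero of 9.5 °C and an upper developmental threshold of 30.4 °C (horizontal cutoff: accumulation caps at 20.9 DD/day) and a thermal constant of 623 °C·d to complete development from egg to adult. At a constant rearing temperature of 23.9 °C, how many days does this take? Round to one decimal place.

Daily accumulation = 23.9 − 9.5 = 14.4 DD/day.
Duration = 623 / 14.4 = 43.264 ≈ 43.3 days.

43.3 days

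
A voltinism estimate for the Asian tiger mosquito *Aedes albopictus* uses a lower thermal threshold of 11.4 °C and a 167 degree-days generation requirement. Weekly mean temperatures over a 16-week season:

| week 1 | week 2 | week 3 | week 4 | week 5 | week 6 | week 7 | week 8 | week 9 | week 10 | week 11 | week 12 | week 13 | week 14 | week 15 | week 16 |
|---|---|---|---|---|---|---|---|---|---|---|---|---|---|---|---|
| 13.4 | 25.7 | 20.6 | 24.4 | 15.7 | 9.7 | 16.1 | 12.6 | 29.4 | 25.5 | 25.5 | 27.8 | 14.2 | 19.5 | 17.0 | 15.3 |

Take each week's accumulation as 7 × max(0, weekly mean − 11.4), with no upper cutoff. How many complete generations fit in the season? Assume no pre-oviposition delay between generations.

Weekly DD (7 × max(0, T̄ − 11.4)): 14.0, 100.1, 64.4, 91.0, 30.1, 0.0, 32.9, 8.4, 126.0, 98.7, 98.7, 114.8, 19.6, 56.7, 39.2, 27.3.
Season total = 921.9 DD.
Complete generations = ⌊921.9 / 167⌋ = 5.

5 generations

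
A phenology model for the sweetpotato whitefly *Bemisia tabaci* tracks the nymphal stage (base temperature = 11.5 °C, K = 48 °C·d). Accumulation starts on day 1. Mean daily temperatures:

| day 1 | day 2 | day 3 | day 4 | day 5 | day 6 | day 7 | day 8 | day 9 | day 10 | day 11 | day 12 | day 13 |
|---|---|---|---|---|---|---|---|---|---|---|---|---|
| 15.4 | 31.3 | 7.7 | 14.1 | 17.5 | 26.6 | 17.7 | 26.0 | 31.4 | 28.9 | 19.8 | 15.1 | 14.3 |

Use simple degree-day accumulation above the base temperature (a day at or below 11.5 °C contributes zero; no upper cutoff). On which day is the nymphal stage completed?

day 7

Daily DD above 11.5 °C: 3.9, 19.8, 0.0, 2.6, 6.0, 15.1, 6.2, 14.5, 19.9, 17.4, 8.3, 3.6, 2.8.
Cumulative: 3.9, 23.7, 23.7, 26.3, 32.3, 47.4, 53.6, 68.1, 88.0, 105.4, 113.7, 117.3, 120.1.
The total first reaches 48 DD on day 7.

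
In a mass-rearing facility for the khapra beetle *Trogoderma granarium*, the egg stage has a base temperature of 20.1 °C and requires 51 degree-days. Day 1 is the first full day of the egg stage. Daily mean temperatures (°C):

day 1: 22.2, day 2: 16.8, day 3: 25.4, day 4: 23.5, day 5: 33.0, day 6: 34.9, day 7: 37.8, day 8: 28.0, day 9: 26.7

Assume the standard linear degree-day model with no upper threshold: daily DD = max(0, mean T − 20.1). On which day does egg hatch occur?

Daily DD above 20.1 °C: 2.1, 0.0, 5.3, 3.4, 12.9, 14.8, 17.7, 7.9, 6.6.
Cumulative: 2.1, 2.1, 7.4, 10.8, 23.7, 38.5, 56.2, 64.1, 70.7.
The total first reaches 51 DD on day 7.

day 7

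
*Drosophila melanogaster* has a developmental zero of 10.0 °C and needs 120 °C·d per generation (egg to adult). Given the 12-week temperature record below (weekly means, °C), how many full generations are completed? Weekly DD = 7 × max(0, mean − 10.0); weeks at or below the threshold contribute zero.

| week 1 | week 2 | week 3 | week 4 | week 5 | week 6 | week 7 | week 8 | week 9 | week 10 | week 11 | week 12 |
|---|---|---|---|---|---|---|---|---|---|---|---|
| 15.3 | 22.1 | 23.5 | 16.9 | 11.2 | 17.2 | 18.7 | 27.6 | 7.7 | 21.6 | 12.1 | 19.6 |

Weekly DD (7 × max(0, T̄ − 10.0)): 37.1, 84.7, 94.5, 48.3, 8.4, 50.4, 60.9, 123.2, 0.0, 81.2, 14.7, 67.2.
Season total = 670.6 DD.
Complete generations = ⌊670.6 / 120⌋ = 5.

5 generations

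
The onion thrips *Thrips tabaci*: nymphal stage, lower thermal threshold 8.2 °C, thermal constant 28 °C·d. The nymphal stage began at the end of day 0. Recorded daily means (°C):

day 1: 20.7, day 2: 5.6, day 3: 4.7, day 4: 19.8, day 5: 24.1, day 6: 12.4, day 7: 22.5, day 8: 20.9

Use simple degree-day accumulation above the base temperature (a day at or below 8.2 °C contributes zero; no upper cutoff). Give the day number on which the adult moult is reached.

Daily DD above 8.2 °C: 12.5, 0.0, 0.0, 11.6, 15.9, 4.2, 14.3, 12.7.
Cumulative: 12.5, 12.5, 12.5, 24.1, 40.0, 44.2, 58.5, 71.2.
The total first reaches 28 DD on day 5.

day 5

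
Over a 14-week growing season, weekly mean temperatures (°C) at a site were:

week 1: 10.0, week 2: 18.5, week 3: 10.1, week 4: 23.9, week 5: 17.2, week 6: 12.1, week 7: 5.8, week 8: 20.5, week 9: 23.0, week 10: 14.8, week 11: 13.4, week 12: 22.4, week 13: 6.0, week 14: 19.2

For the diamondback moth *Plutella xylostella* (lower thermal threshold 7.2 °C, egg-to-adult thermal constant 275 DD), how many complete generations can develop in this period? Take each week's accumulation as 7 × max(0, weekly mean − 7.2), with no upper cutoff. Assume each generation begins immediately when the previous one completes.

3 generations

Weekly DD (7 × max(0, T̄ − 7.2)): 19.6, 79.1, 20.3, 116.9, 70.0, 34.3, 0.0, 93.1, 110.6, 53.2, 43.4, 106.4, 0.0, 84.0.
Season total = 830.9 DD.
Complete generations = ⌊830.9 / 275⌋ = 3.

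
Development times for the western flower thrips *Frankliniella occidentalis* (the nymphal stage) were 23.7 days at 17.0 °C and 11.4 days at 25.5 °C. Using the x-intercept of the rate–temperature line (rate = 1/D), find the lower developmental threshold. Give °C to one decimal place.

9.1 °C

Under the model K = D·(T − T_b), so D₁·(T₁ − T_b) = D₂·(T₂ − T_b).
23.7·(17.0 − T_b) = 11.4·(25.5 − T_b)
T_b = (23.7·17.0 − 11.4·25.5) / (23.7 − 11.4) = 112.20 / 12.3 = 9.122 °C ≈ 9.1 °C.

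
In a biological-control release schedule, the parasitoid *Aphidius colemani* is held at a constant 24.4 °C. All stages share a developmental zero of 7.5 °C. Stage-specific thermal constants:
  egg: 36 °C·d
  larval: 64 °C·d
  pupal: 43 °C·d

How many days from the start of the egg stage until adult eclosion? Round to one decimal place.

Daily accumulation at 24.4 °C = 24.4 − 7.5 = 16.9 DD/day.
Total K = 36 + 64 + 43 = 143 DD.
Total duration = 143 / 16.9 = 8.462 ≈ 8.5 days.

8.5 days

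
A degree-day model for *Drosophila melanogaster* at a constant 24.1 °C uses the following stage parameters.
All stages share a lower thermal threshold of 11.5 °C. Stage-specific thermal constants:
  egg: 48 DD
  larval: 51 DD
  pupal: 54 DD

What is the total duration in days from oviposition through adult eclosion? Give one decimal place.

12.1 days

Daily accumulation at 24.1 °C = 24.1 − 11.5 = 12.6 DD/day.
Total K = 48 + 51 + 54 = 153 DD.
Total duration = 153 / 12.6 = 12.143 ≈ 12.1 days.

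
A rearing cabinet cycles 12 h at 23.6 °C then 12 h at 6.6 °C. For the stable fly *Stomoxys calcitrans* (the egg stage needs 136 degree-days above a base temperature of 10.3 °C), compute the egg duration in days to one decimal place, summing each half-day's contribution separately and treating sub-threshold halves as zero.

20.5 days

Day half: max(0, 23.6 − 10.3) × 0.5 = 13.3 × 0.5 = 6.65 DD.
Night half: max(0, 6.6 − 10.3) × 0.5 = 0.0 × 0.5 = 0.00 DD.
Per 24 h: 6.65 DD/day.
Duration = 136 / 6.65 = 20.451 ≈ 20.5 days.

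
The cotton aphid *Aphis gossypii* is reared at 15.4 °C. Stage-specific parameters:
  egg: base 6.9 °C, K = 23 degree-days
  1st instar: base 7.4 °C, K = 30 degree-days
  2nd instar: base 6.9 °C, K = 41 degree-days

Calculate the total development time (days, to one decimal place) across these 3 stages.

11.3 days

egg: 23 / (15.4 − 6.9) = 23 / 8.5 = 2.706 d.
1st instar: 30 / (15.4 − 7.4) = 30 / 8.0 = 3.750 d.
2nd instar: 41 / (15.4 − 6.9) = 41 / 8.5 = 4.824 d.
Sum = 11.279 ≈ 11.3 days.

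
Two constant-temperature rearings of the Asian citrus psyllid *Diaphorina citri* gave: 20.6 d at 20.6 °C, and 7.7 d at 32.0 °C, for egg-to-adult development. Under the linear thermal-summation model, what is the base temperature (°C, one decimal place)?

13.8 °C

Under the model K = D·(T − T_b), so D₁·(T₁ − T_b) = D₂·(T₂ − T_b).
20.6·(20.6 − T_b) = 7.7·(32.0 − T_b)
T_b = (20.6·20.6 − 7.7·32.0) / (20.6 − 7.7) = 177.96 / 12.9 = 13.795 °C ≈ 13.8 °C.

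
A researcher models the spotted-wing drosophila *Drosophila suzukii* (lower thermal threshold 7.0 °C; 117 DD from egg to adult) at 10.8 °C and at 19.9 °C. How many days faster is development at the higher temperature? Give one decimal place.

At 10.8 °C: 117 / (10.8 − 7.0) = 117 / 3.8 = 30.789 d.
At 19.9 °C: 117 / (19.9 − 7.0) = 117 / 12.9 = 9.070 d.
Difference = |30.789 − 9.070| = 21.720 ≈ 21.7 days.

21.7 days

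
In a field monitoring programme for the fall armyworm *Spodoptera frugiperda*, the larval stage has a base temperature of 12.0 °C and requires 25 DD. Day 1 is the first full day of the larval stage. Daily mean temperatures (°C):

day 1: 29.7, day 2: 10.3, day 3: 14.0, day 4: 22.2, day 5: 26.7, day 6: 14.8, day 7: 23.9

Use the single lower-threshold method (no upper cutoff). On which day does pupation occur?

day 4

Daily DD above 12.0 °C: 17.7, 0.0, 2.0, 10.2, 14.7, 2.8, 11.9.
Cumulative: 17.7, 17.7, 19.7, 29.9, 44.6, 47.4, 59.3.
The total first reaches 25 DD on day 4.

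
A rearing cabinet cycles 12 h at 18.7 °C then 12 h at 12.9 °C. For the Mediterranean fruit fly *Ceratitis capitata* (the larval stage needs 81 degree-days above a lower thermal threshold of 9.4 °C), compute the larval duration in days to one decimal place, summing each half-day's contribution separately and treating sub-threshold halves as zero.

12.7 days

Day half: max(0, 18.7 − 9.4) × 0.5 = 9.3 × 0.5 = 4.65 DD.
Night half: max(0, 12.9 − 9.4) × 0.5 = 3.5 × 0.5 = 1.75 DD.
Per 24 h: 6.40 DD/day.
Duration = 81 / 6.40 = 12.656 ≈ 12.7 days.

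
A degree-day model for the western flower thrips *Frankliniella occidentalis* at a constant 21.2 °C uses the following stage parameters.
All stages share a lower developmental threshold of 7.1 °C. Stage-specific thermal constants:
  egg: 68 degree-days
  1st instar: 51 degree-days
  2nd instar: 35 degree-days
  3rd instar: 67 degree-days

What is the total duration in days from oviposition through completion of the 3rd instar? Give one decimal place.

15.7 days

Daily accumulation at 21.2 °C = 21.2 − 7.1 = 14.1 DD/day.
Total K = 68 + 51 + 35 + 67 = 221 DD.
Total duration = 221 / 14.1 = 15.674 ≈ 15.7 days.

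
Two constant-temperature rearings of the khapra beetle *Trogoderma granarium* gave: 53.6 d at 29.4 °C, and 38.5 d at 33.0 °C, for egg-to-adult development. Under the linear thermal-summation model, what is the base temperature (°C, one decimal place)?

Under the model K = D·(T − T_b), so D₁·(T₁ − T_b) = D₂·(T₂ − T_b).
53.6·(29.4 − T_b) = 38.5·(33.0 − T_b)
T_b = (53.6·29.4 − 38.5·33.0) / (53.6 − 38.5) = 305.34 / 15.1 = 20.221 °C ≈ 20.2 °C.

20.2 °C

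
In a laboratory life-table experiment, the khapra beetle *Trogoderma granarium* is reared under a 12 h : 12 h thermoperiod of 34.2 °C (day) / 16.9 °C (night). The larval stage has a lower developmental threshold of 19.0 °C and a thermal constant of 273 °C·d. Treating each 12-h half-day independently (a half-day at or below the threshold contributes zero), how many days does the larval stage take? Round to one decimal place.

35.9 days

Day half: max(0, 34.2 − 19.0) × 0.5 = 15.2 × 0.5 = 7.60 DD.
Night half: max(0, 16.9 − 19.0) × 0.5 = 0.0 × 0.5 = 0.00 DD.
Per 24 h: 7.60 DD/day.
Duration = 273 / 7.60 = 35.921 ≈ 35.9 days.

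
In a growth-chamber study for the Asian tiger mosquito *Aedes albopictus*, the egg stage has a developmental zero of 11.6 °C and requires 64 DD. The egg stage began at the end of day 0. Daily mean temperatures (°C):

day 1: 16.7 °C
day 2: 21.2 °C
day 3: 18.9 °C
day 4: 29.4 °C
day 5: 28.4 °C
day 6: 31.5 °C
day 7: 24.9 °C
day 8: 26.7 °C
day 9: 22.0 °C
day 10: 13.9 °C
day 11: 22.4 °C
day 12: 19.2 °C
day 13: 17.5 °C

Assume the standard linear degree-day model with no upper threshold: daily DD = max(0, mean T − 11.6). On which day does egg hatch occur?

Daily DD above 11.6 °C: 5.1, 9.6, 7.3, 17.8, 16.8, 19.9, 13.3, 15.1, 10.4, 2.3, 10.8, 7.6, 5.9.
Cumulative: 5.1, 14.7, 22.0, 39.8, 56.6, 76.5, 89.8, 104.9, 115.3, 117.6, 128.4, 136.0, 141.9.
The total first reaches 64 DD on day 6.

day 6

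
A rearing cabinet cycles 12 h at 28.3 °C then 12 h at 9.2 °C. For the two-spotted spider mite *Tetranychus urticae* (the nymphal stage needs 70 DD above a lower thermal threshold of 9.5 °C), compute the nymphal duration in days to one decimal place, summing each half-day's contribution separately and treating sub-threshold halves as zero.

Day half: max(0, 28.3 − 9.5) × 0.5 = 18.8 × 0.5 = 9.40 DD.
Night half: max(0, 9.2 − 9.5) × 0.5 = 0.0 × 0.5 = 0.00 DD.
Per 24 h: 9.40 DD/day.
Duration = 70 / 9.40 = 7.447 ≈ 7.4 days.

7.4 days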